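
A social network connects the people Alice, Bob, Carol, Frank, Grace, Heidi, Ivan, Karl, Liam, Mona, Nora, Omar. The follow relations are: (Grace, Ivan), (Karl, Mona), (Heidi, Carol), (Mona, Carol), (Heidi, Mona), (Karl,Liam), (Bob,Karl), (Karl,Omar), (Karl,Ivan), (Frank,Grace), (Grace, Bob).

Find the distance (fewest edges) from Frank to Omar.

Distance 0: Frank.
Distance 1: Grace.
Distance 2: Bob, Ivan.
Distance 3: Karl.
Distance 4: Liam, Mona, Omar — contains Omar.

4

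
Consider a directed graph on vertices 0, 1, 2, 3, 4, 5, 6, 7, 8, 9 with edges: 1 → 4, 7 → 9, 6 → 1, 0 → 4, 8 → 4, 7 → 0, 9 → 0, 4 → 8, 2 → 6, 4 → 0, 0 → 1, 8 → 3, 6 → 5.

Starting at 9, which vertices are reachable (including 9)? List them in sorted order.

Start at 9.
Its neighbours: 0.
Then their neighbours: 1, 4.
Then next layer: 8.
Then next layer: 3.
Nothing further is reachable.

0, 1, 3, 4, 8, 9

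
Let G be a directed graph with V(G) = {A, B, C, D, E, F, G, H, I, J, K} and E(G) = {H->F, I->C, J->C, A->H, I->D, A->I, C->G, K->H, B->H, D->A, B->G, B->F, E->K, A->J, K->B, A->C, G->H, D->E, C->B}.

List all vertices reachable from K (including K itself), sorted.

Start at K.
Its neighbours: B, H.
Then their neighbours: F, G.
Nothing further is reachable.

B, F, G, H, K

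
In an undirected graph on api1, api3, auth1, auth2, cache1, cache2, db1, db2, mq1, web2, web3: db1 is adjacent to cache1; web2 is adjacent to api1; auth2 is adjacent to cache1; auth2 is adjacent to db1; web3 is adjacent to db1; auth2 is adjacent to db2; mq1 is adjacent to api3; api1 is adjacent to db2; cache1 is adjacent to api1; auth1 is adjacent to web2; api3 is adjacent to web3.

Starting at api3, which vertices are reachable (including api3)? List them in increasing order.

Start at api3.
Its neighbours: mq1, web3.
Then their neighbours: db1.
Then next layer: auth2, cache1.
Then next layer: api1, db2.
Then next layer: web2.
Then next layer: auth1.
Nothing further is reachable.

api1, api3, auth1, auth2, cache1, db1, db2, mq1, web2, web3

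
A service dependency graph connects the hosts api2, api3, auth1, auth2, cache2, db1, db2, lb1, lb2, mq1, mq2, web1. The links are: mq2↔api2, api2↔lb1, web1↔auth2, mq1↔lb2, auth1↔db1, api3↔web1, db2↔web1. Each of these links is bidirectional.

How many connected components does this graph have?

5

From api2: component {api2, lb1, mq2}.
From api3: component {api3, auth2, db2, web1}.
From auth1: component {auth1, db1}.
From cache2: component {cache2}.
From lb2: component {lb2, mq1}.
That's 5 components.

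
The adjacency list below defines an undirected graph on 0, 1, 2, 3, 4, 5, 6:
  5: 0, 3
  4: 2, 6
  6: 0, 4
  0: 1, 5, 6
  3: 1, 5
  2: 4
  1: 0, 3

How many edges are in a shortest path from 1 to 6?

Distance 0: 1.
Distance 1: 0, 3.
Distance 2: 5, 6 — contains 6.

2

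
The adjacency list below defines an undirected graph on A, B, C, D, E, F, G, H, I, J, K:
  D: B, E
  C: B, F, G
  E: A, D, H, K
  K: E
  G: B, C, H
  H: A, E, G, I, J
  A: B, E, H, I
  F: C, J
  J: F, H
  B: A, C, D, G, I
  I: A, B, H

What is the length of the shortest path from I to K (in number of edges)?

3

Distance 0: I.
Distance 1: A, B, H.
Distance 2: C, D, E, G, J.
Distance 3: F, K — contains K.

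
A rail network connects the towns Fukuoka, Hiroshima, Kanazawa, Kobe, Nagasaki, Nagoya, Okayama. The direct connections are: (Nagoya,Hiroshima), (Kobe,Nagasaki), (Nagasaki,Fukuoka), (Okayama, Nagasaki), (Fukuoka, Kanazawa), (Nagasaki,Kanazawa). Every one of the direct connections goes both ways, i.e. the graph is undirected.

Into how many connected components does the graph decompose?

2

From Fukuoka: component {Fukuoka, Kanazawa, Kobe, Nagasaki, Okayama}.
From Hiroshima: component {Hiroshima, Nagoya}.
That's 2 components.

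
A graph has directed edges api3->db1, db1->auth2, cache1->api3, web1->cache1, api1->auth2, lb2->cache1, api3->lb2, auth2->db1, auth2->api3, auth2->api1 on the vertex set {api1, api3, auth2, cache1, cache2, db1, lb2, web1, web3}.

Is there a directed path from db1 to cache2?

No

Explore from db1.
Distance 1: reach auth2.
Distance 2: reach api1, api3.
Distance 3: reach lb2.
Distance 4: reach cache1.
The search from db1 is exhausted; no directed path reaches cache2.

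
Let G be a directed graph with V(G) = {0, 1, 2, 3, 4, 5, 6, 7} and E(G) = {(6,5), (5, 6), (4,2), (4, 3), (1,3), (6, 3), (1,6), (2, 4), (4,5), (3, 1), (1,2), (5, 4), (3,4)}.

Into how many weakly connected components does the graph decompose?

3

From 0: component {0}.
From 1: component {1, 2, 3, 4, 5, 6}.
From 7: component {7}.
That's 3 components.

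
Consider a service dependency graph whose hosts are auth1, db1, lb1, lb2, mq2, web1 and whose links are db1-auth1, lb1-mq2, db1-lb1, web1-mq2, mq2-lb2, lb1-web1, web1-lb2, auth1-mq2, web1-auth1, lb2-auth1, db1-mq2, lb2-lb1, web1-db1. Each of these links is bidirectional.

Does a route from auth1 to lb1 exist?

Yes

Explore from auth1.
Distance 1: reach db1, lb2, mq2, web1.
Distance 2: reach lb1.
Found lb1.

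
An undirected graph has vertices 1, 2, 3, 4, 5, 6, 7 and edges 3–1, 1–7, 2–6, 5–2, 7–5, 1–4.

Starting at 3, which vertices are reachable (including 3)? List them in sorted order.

1, 2, 3, 4, 5, 6, 7

Start at 3.
Its neighbours: 1.
Then their neighbours: 4, 7.
Then next layer: 5.
Then next layer: 2.
Then next layer: 6.
Every vertex is now reached.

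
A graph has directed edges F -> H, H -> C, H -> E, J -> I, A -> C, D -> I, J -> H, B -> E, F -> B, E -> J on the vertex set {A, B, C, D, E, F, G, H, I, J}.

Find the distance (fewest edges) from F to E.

2

Distance 0: F.
Distance 1: B, H.
Distance 2: C, E — contains E.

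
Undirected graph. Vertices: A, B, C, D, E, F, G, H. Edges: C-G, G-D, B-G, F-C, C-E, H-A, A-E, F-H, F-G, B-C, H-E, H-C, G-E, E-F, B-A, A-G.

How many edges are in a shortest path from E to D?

2

Distance 0: E.
Distance 1: A, C, F, G, H.
Distance 2: B, D — contains D.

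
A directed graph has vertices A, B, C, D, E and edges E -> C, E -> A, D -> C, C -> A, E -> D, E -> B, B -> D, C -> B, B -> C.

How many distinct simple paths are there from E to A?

5

E→A
E→B→C→A
E→B→D→C→A
E→C→A
E→D→C→A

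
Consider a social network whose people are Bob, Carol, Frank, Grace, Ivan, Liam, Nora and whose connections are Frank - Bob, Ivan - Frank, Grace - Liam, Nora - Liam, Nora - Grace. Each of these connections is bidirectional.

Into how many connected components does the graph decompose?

3

From Bob: component {Bob, Frank, Ivan}.
From Carol: component {Carol}.
From Grace: component {Grace, Liam, Nora}.
That's 3 components.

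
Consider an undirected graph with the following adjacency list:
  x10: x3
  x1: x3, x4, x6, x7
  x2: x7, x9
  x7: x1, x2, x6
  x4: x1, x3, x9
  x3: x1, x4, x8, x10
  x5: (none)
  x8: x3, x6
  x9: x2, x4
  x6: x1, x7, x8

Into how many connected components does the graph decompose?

From x1: component {x1, x2, x3, x4, x6, x7, x8, x9, x10}.
From x5: component {x5}.
That's 2 components.

2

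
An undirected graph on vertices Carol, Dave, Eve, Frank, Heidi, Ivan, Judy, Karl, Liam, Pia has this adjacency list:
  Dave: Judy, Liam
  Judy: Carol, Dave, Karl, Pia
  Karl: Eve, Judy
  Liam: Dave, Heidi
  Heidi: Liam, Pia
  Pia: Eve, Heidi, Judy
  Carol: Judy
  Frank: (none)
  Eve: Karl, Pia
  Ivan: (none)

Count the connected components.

From Carol: component {Carol, Dave, Eve, Heidi, Judy, Karl, Liam, Pia}.
From Frank: component {Frank}.
From Ivan: component {Ivan}.
That's 3 components.

3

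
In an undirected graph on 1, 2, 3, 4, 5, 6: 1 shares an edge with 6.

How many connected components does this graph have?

5

From 1: component {1, 6}.
From 2: component {2}.
From 3: component {3}.
From 4: component {4}.
From 5: component {5}.
That's 5 components.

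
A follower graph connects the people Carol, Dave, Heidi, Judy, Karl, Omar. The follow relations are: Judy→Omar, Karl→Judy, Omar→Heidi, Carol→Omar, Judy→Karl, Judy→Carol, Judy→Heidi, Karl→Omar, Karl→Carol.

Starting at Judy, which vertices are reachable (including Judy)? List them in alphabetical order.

Carol, Heidi, Judy, Karl, Omar

Start at Judy.
Its neighbours: Carol, Heidi, Karl, Omar.
Nothing further is reachable.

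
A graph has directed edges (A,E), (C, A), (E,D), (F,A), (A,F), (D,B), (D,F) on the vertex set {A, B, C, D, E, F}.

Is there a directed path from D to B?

Yes

Explore from D.
Distance 1: reach B, F.
Found B.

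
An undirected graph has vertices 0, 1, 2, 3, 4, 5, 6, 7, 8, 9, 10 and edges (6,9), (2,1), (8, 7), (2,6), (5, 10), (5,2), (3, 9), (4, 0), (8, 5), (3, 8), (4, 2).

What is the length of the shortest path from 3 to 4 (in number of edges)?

4

Distance 0: 3.
Distance 1: 8, 9.
Distance 2: 5, 6, 7.
Distance 3: 2, 10.
Distance 4: 1, 4 — contains 4.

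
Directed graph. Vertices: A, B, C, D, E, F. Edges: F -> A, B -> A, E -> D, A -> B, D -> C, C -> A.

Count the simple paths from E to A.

1

E→D→C→A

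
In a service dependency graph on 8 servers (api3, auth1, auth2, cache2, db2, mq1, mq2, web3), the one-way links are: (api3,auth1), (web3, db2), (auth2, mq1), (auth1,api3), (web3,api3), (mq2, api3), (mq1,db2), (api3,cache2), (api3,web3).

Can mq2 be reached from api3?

No

Explore from api3.
Distance 1: reach auth1, cache2, web3.
Distance 2: reach db2.
The search from api3 is exhausted; no directed path reaches mq2.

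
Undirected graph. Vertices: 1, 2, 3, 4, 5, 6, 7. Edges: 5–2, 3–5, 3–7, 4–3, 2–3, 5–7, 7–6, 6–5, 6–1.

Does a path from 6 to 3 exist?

Yes

Explore from 6.
Distance 1: reach 1, 5, 7.
Distance 2: reach 2, 3.
Found 3.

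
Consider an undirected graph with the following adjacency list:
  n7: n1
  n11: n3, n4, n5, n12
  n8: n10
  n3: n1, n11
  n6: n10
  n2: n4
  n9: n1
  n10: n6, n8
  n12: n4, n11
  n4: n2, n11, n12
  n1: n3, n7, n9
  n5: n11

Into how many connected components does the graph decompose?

2

From n1: component {n1, n2, n3, n4, n5, n7, n9, n11, n12}.
From n6: component {n6, n8, n10}.
That's 2 components.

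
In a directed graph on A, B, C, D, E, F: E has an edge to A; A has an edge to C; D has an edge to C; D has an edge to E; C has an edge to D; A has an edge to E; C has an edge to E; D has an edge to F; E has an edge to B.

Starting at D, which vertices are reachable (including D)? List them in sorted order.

Start at D.
Its neighbours: C, E, F.
Then their neighbours: A, B.
Every vertex is now reached.

A, B, C, D, E, F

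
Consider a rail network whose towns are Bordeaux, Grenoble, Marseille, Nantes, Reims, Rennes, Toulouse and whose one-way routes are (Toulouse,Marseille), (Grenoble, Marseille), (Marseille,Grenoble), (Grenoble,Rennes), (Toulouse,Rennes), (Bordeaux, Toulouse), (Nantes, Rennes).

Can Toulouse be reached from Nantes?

Explore from Nantes.
Distance 1: reach Rennes.
The search from Nantes is exhausted; no directed path reaches Toulouse.

No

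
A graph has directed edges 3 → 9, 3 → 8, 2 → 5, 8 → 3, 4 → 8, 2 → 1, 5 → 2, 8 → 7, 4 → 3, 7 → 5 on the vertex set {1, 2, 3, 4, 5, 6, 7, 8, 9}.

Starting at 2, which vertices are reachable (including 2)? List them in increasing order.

1, 2, 5

Start at 2.
Its neighbours: 1, 5.
Nothing further is reachable.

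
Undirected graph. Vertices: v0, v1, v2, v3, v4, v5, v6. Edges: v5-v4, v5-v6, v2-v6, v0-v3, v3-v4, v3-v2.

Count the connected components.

From v0: component {v0, v2, v3, v4, v5, v6}.
From v1: component {v1}.
That's 2 components.

2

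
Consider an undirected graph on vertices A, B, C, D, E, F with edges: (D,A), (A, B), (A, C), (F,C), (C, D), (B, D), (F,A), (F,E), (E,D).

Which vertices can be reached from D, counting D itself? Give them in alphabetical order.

A, B, C, D, E, F

Start at D.
Its neighbours: A, B, C, E.
Then their neighbours: F.
Every vertex is now reached.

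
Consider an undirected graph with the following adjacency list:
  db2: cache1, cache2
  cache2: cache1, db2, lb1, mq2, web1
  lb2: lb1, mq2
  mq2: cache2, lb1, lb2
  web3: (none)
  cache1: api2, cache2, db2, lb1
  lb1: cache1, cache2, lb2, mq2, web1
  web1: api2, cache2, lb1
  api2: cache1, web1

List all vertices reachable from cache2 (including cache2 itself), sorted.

api2, cache1, cache2, db2, lb1, lb2, mq2, web1

Start at cache2.
Its neighbours: cache1, db2, lb1, mq2, web1.
Then their neighbours: api2, lb2.
Nothing further is reachable.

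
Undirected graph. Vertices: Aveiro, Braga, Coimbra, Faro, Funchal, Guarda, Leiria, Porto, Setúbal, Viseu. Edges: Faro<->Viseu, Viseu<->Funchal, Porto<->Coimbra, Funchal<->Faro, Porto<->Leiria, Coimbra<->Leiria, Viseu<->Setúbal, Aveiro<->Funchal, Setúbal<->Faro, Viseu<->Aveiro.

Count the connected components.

4

From Aveiro: component {Aveiro, Faro, Funchal, Setúbal, Viseu}.
From Braga: component {Braga}.
From Coimbra: component {Coimbra, Leiria, Porto}.
From Guarda: component {Guarda}.
That's 4 components.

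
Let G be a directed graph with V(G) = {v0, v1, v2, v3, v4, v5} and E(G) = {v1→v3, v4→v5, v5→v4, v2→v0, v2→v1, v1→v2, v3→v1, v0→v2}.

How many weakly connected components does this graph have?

From v0: component {v0, v1, v2, v3}.
From v4: component {v4, v5}.
That's 2 components.

2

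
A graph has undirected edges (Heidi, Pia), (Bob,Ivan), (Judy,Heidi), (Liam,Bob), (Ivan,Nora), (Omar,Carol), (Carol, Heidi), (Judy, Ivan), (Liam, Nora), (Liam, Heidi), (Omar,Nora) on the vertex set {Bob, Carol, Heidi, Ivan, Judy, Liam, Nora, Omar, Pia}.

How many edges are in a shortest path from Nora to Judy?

Distance 0: Nora.
Distance 1: Ivan, Liam, Omar.
Distance 2: Bob, Carol, Heidi, Judy — contains Judy.

2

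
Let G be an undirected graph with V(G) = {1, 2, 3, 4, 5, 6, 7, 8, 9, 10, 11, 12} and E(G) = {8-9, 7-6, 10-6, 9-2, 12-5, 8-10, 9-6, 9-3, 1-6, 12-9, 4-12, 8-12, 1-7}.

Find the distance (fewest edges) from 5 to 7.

Distance 0: 5.
Distance 1: 12.
Distance 2: 4, 8, 9.
Distance 3: 2, 3, 6, 10.
Distance 4: 1, 7 — contains 7.

4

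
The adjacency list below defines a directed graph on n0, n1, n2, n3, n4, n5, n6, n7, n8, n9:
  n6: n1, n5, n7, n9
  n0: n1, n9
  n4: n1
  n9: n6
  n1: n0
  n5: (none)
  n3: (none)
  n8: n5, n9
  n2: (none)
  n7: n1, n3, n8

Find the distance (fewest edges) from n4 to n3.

Distance 0: n4.
Distance 1: n1.
Distance 2: n0.
Distance 3: n9.
Distance 4: n6.
Distance 5: n5, n7.
Distance 6: n3, n8 — contains n3.

6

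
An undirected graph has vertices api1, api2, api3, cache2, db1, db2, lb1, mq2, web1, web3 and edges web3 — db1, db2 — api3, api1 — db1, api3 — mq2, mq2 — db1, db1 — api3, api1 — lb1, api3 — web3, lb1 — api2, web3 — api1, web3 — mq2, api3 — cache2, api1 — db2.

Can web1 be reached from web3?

Explore from web3.
Distance 1: reach api1, api3, db1, mq2.
Distance 2: reach cache2, db2, lb1.
Distance 3: reach api2.
The search is exhausted without reaching web1; it lies in a different component.

No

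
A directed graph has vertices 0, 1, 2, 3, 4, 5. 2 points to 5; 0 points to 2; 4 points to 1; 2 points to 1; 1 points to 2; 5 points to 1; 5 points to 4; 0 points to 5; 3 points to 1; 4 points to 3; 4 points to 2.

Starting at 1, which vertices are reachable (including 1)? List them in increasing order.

1, 2, 3, 4, 5

Start at 1.
Its neighbours: 2.
Then their neighbours: 5.
Then next layer: 4.
Then next layer: 3.
Nothing further is reachable.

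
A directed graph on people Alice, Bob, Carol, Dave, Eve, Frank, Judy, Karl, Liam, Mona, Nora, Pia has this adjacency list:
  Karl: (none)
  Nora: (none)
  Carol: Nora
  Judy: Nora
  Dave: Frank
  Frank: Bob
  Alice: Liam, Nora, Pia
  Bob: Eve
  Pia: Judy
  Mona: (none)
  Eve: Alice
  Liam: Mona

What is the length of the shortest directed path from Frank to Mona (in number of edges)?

5

Distance 0: Frank.
Distance 1: Bob.
Distance 2: Eve.
Distance 3: Alice.
Distance 4: Liam, Nora, Pia.
Distance 5: Judy, Mona — contains Mona.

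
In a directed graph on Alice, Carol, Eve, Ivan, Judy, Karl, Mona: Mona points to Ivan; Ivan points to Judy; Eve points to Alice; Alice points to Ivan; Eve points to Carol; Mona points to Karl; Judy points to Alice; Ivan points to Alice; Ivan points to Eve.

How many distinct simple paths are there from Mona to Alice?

Mona→Ivan→Alice
Mona→Ivan→Eve→Alice
Mona→Ivan→Judy→Alice

3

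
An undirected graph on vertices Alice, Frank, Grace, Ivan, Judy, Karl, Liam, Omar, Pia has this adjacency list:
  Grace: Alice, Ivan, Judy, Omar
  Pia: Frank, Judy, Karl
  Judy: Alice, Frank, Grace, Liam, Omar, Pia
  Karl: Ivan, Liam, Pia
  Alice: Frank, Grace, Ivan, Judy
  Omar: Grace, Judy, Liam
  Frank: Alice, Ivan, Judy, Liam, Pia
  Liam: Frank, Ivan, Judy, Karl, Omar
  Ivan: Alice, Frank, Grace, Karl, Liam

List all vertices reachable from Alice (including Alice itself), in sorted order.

Alice, Frank, Grace, Ivan, Judy, Karl, Liam, Omar, Pia

Start at Alice.
Its neighbours: Frank, Grace, Ivan, Judy.
Then their neighbours: Karl, Liam, Omar, Pia.
Every vertex is now reached.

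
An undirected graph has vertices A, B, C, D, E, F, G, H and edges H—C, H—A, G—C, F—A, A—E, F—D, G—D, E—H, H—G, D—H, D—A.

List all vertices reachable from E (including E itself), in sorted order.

Start at E.
Its neighbours: A, H.
Then their neighbours: C, D, F, G.
Nothing further is reachable.

A, C, D, E, F, G, H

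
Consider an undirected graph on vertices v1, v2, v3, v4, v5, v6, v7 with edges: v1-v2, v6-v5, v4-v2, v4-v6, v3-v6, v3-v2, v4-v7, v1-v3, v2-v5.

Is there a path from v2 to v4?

Yes

Explore from v2.
Distance 1: reach v1, v3, v4, v5.
Found v4.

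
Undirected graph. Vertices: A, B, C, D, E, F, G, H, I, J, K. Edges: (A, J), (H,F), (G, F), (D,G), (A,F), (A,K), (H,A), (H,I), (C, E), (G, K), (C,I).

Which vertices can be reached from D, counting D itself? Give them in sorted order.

A, C, D, E, F, G, H, I, J, K

Start at D.
Its neighbours: G.
Then their neighbours: F, K.
Then next layer: A, H.
Then next layer: I, J.
Then next layer: C.
Then next layer: E.
Nothing further is reachable.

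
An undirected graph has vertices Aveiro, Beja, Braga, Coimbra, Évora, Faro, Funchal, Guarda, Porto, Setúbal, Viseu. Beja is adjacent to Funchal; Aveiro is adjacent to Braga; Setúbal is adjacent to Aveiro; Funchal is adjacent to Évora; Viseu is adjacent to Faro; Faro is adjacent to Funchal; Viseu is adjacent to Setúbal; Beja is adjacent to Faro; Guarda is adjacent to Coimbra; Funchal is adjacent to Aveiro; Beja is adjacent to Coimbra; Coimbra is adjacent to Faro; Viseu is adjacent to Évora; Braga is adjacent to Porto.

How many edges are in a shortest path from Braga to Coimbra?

Distance 0: Braga.
Distance 1: Aveiro, Porto.
Distance 2: Funchal, Setúbal.
Distance 3: Beja, Évora, Faro, Viseu.
Distance 4: Coimbra — contains Coimbra.

4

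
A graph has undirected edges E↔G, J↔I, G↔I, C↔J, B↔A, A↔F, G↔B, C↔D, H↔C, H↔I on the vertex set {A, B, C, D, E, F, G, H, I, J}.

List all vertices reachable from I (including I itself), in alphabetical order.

Start at I.
Its neighbours: G, H, J.
Then their neighbours: B, C, E.
Then next layer: A, D.
Then next layer: F.
Every vertex is now reached.

A, B, C, D, E, F, G, H, I, J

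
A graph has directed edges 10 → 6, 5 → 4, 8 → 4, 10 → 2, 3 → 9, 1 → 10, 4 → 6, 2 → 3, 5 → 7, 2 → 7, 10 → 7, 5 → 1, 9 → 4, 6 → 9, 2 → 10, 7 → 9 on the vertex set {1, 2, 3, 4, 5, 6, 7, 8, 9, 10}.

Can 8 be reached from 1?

No

Explore from 1.
Distance 1: reach 10.
Distance 2: reach 2, 6, 7.
Distance 3: reach 3, 9.
Distance 4: reach 4.
The search from 1 is exhausted; no directed path reaches 8.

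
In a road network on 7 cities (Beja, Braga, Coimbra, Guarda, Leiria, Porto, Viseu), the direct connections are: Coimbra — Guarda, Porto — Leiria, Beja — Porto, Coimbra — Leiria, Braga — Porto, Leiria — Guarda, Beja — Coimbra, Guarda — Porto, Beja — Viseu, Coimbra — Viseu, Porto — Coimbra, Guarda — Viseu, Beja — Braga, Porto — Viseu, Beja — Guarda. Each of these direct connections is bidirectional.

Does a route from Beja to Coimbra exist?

Explore from Beja.
Distance 1: reach Braga, Coimbra, Guarda, Porto, Viseu.
Found Coimbra.

Yes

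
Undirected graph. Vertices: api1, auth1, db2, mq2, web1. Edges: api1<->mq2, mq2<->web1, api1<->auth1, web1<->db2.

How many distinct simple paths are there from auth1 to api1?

auth1–api1

1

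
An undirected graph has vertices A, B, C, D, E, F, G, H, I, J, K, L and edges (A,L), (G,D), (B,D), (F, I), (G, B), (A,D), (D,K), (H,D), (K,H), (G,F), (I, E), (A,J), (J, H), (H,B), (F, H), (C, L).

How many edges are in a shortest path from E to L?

Distance 0: E.
Distance 1: I.
Distance 2: F.
Distance 3: G, H.
Distance 4: B, D, J, K.
Distance 5: A.
Distance 6: L — contains L.

6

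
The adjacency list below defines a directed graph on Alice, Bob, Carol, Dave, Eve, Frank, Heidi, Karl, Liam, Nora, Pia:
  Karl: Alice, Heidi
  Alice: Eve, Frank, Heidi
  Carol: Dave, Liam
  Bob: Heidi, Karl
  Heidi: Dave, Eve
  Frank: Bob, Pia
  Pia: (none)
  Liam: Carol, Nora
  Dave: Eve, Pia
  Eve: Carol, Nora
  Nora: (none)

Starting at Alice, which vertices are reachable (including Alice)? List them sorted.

Start at Alice.
Its neighbours: Eve, Frank, Heidi.
Then their neighbours: Bob, Carol, Dave, Nora, Pia.
Then next layer: Karl, Liam.
Every vertex is now reached.

Alice, Bob, Carol, Dave, Eve, Frank, Heidi, Karl, Liam, Nora, Pia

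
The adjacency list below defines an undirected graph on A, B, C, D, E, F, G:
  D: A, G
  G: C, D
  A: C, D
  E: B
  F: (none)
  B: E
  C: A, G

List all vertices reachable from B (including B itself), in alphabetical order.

B, E

Start at B.
Its neighbours: E.
Nothing further is reachable.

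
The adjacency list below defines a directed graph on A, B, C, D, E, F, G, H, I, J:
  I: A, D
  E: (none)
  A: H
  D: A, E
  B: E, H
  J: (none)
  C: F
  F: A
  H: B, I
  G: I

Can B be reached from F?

Yes

Explore from F.
Distance 1: reach A.
Distance 2: reach H.
Distance 3: reach B, I.
Found B.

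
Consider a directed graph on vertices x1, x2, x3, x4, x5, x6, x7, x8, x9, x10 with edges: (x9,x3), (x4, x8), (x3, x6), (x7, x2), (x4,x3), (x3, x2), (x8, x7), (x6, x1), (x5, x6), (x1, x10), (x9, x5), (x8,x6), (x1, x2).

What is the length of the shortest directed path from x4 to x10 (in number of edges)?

4

Distance 0: x4.
Distance 1: x3, x8.
Distance 2: x2, x6, x7.
Distance 3: x1.
Distance 4: x10 — contains x10.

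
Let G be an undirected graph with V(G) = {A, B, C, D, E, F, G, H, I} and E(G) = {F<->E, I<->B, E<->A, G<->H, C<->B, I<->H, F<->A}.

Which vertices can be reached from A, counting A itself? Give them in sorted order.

Start at A.
Its neighbours: E, F.
Nothing further is reachable.

A, E, F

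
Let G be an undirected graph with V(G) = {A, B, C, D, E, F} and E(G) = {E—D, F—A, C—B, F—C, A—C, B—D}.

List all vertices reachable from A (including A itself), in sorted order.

Start at A.
Its neighbours: C, F.
Then their neighbours: B.
Then next layer: D.
Then next layer: E.
Every vertex is now reached.

A, B, C, D, E, F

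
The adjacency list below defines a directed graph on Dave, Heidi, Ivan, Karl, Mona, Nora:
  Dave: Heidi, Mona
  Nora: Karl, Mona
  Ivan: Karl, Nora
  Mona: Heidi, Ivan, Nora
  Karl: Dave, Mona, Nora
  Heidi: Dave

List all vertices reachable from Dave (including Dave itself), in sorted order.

Dave, Heidi, Ivan, Karl, Mona, Nora

Start at Dave.
Its neighbours: Heidi, Mona.
Then their neighbours: Ivan, Nora.
Then next layer: Karl.
Every vertex is now reached.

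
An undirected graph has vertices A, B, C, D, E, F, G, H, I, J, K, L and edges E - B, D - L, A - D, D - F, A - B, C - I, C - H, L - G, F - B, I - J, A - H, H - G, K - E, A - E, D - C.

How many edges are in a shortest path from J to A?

Distance 0: J.
Distance 1: I.
Distance 2: C.
Distance 3: D, H.
Distance 4: A, F, G, L — contains A.

4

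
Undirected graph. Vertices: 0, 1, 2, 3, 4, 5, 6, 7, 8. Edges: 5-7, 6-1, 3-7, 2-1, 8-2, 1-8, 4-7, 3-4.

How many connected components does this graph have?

3

From 0: component {0}.
From 1: component {1, 2, 6, 8}.
From 3: component {3, 4, 5, 7}.
That's 3 components.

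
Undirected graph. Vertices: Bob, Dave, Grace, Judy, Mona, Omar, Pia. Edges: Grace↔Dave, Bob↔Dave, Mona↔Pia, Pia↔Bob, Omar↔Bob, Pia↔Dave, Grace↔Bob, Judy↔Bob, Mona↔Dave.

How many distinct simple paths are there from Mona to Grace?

Mona–Dave–Bob–Grace
Mona–Dave–Grace
Mona–Dave–Pia–Bob–Grace
Mona–Pia–Bob–Dave–Grace
Mona–Pia–Bob–Grace
Mona–Pia–Dave–Bob–Grace
Mona–Pia–Dave–Grace

7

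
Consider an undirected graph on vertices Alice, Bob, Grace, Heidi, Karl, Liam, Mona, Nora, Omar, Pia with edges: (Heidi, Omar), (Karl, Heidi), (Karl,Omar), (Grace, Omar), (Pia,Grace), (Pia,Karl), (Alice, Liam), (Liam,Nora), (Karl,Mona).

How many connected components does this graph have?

3

From Alice: component {Alice, Liam, Nora}.
From Bob: component {Bob}.
From Grace: component {Grace, Heidi, Karl, Mona, Omar, Pia}.
That's 3 components.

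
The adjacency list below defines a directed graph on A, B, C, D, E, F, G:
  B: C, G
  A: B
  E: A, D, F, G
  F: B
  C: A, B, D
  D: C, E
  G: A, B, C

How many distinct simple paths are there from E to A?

9

E→A
E→D→C→A
E→D→C→B→G→A
E→F→B→C→A
E→F→B→G→A
E→F→B→G→C→A
E→G→A
E→G→B→C→A
E→G→C→A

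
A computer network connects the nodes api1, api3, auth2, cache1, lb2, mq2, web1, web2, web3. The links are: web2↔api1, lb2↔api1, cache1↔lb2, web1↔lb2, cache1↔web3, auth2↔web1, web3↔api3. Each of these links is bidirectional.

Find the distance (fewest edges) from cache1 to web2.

Distance 0: cache1.
Distance 1: lb2, web3.
Distance 2: api1, api3, web1.
Distance 3: auth2, web2 — contains web2.

3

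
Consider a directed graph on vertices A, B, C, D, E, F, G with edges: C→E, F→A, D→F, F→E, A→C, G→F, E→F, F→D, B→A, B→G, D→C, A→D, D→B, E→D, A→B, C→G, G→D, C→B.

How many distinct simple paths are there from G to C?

G→D→B→A→C
G→D→C
G→D→F→A→C
G→F→A→C
G→F→A→D→C
G→F→D→B→A→C
G→F→D→C
G→F→E→D→B→A→C
G→F→E→D→C

9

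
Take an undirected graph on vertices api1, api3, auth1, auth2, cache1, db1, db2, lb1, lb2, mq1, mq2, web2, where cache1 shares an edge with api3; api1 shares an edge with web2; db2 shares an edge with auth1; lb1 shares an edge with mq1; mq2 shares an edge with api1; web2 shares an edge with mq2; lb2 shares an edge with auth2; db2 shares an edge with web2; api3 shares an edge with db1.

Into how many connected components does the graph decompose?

4

From api1: component {api1, auth1, db2, mq2, web2}.
From api3: component {api3, cache1, db1}.
From auth2: component {auth2, lb2}.
From lb1: component {lb1, mq1}.
That's 4 components.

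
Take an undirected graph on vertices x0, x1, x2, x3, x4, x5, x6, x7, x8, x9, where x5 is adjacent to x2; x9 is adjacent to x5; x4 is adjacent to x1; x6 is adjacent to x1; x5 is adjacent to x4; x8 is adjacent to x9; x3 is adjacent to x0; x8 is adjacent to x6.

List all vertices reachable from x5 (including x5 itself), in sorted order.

x1, x2, x4, x5, x6, x8, x9

Start at x5.
Its neighbours: x2, x4, x9.
Then their neighbours: x1, x8.
Then next layer: x6.
Nothing further is reachable.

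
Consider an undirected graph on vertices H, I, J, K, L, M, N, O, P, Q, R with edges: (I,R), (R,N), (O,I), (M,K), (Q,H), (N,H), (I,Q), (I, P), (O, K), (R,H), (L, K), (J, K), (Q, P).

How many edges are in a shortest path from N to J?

5

Distance 0: N.
Distance 1: H, R.
Distance 2: I, Q.
Distance 3: O, P.
Distance 4: K.
Distance 5: J, L, M — contains J.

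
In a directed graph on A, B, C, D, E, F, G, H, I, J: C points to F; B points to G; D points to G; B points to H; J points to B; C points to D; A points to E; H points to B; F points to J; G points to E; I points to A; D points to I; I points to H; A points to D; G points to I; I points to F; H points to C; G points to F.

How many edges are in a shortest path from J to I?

Distance 0: J.
Distance 1: B.
Distance 2: G, H.
Distance 3: C, E, F, I — contains I.

3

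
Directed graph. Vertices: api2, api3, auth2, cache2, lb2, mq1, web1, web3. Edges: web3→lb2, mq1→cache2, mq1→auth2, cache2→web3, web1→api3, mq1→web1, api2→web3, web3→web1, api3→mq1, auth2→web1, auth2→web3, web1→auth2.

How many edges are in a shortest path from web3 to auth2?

Distance 0: web3.
Distance 1: lb2, web1.
Distance 2: api3, auth2 — contains auth2.

2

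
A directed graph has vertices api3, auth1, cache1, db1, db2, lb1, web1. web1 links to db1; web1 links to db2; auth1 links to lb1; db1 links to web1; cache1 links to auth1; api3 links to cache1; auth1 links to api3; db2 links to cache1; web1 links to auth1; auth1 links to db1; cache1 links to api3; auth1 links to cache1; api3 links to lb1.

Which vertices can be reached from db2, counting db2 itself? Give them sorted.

api3, auth1, cache1, db1, db2, lb1, web1

Start at db2.
Its neighbours: cache1.
Then their neighbours: api3, auth1.
Then next layer: db1, lb1.
Then next layer: web1.
Every vertex is now reached.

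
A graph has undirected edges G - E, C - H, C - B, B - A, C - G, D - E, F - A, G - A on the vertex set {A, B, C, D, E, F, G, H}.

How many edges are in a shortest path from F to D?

Distance 0: F.
Distance 1: A.
Distance 2: B, G.
Distance 3: C, E.
Distance 4: D, H — contains D.

4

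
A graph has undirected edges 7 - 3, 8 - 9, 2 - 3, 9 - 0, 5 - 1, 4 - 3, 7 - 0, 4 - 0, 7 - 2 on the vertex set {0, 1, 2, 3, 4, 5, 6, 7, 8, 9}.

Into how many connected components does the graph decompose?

3

From 0: component {0, 2, 3, 4, 7, 8, 9}.
From 1: component {1, 5}.
From 6: component {6}.
That's 3 components.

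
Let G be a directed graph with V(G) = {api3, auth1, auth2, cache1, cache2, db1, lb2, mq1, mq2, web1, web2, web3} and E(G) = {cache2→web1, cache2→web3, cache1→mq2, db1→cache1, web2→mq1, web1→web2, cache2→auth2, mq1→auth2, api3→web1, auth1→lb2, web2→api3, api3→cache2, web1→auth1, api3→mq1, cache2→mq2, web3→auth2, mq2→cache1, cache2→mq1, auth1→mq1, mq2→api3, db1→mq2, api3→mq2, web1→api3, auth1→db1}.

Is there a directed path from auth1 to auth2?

Explore from auth1.
Distance 1: reach db1, lb2, mq1.
Distance 2: reach auth2, cache1, mq2.
Found auth2.

Yes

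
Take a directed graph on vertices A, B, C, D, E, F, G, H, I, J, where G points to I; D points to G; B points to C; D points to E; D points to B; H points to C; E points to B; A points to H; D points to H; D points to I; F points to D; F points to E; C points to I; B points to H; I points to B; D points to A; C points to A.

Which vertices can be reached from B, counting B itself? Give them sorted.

Start at B.
Its neighbours: C, H.
Then their neighbours: A, I.
Nothing further is reachable.

A, B, C, H, I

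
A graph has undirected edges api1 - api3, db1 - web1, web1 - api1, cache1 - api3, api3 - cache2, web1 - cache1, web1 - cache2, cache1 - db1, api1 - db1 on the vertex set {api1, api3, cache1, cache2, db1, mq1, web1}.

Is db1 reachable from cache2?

Yes

Explore from cache2.
Distance 1: reach api3, web1.
Distance 2: reach api1, cache1, db1.
Found db1.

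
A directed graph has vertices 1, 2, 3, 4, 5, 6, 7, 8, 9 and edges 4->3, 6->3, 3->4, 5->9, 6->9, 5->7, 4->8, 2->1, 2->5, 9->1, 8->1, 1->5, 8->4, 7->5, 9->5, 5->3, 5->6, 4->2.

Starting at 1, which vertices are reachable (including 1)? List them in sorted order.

Start at 1.
Its neighbours: 5.
Then their neighbours: 3, 6, 7, 9.
Then next layer: 4.
Then next layer: 2, 8.
Every vertex is now reached.

1, 2, 3, 4, 5, 6, 7, 8, 9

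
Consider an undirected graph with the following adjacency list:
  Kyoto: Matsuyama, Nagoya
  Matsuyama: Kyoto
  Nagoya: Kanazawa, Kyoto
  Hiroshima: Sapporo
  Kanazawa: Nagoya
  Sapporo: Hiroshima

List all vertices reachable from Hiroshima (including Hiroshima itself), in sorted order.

Hiroshima, Sapporo

Start at Hiroshima.
Its neighbours: Sapporo.
Nothing further is reachable.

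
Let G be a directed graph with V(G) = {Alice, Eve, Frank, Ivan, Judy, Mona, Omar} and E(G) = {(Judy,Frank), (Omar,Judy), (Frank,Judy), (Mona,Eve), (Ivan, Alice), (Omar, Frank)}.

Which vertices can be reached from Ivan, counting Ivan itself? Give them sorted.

Alice, Ivan

Start at Ivan.
Its neighbours: Alice.
Nothing further is reachable.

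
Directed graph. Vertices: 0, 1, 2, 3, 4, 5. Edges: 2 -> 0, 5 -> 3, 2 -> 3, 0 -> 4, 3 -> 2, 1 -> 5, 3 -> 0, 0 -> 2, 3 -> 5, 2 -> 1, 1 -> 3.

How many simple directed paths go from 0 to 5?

0→2→1→3→5
0→2→1→5
0→2→3→5

3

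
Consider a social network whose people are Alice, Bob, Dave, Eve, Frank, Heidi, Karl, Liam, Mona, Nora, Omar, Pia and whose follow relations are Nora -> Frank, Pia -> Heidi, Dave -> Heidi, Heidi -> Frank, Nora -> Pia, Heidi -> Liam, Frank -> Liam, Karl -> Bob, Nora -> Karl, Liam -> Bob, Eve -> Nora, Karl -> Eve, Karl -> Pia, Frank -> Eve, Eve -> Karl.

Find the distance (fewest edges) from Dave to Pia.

Distance 0: Dave.
Distance 1: Heidi.
Distance 2: Frank, Liam.
Distance 3: Bob, Eve.
Distance 4: Karl, Nora.
Distance 5: Pia — contains Pia.

5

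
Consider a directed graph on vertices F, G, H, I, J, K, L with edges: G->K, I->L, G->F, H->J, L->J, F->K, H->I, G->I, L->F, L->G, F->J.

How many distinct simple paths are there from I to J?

I→L→F→J
I→L→G→F→J
I→L→J

3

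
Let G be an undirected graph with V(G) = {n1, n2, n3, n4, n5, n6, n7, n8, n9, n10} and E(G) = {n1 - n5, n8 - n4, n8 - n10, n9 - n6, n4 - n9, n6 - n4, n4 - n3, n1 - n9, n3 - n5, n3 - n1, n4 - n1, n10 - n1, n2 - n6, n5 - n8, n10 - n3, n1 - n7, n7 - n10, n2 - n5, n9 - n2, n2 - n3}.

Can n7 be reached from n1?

Yes

Explore from n1.
Distance 1: reach n3, n4, n5, n7, n9, n10.
Found n7.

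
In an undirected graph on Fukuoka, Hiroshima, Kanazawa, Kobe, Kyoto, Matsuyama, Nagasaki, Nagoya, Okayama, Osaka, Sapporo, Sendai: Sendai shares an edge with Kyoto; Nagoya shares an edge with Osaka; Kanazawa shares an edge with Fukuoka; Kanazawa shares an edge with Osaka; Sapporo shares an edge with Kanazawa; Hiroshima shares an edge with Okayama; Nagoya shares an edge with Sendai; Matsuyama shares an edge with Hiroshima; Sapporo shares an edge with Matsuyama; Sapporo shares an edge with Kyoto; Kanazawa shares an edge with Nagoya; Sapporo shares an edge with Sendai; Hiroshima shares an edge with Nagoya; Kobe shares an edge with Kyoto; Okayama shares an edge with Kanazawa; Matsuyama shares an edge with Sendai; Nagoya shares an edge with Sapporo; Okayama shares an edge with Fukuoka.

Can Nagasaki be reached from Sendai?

No

Explore from Sendai.
Distance 1: reach Kyoto, Matsuyama, Nagoya, Sapporo.
Distance 2: reach Hiroshima, Kanazawa, Kobe, Osaka.
Distance 3: reach Fukuoka, Okayama.
The search is exhausted without reaching Nagasaki; it lies in a different component.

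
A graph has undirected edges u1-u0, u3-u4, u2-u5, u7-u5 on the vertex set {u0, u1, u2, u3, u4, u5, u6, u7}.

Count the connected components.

From u0: component {u0, u1}.
From u2: component {u2, u5, u7}.
From u3: component {u3, u4}.
From u6: component {u6}.
That's 4 components.

4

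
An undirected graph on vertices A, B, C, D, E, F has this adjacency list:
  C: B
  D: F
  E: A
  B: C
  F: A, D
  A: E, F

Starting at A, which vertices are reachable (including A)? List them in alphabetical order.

A, D, E, F

Start at A.
Its neighbours: E, F.
Then their neighbours: D.
Nothing further is reachable.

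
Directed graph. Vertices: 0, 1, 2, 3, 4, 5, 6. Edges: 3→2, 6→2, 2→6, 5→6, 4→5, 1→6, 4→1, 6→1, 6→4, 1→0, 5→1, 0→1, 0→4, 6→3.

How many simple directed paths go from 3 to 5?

3→2→6→1→0→4→5
3→2→6→4→5

2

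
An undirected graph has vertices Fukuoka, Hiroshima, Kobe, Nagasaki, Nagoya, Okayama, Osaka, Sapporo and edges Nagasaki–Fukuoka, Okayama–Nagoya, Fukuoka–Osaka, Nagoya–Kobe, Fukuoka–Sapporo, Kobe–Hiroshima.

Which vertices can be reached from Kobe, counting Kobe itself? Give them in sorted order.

Start at Kobe.
Its neighbours: Hiroshima, Nagoya.
Then their neighbours: Okayama.
Nothing further is reachable.

Hiroshima, Kobe, Nagoya, Okayama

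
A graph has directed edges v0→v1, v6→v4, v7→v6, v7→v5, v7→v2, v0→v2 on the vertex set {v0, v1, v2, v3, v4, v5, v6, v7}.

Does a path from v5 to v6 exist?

v5 has no outgoing edges, so nothing is reachable from it.

No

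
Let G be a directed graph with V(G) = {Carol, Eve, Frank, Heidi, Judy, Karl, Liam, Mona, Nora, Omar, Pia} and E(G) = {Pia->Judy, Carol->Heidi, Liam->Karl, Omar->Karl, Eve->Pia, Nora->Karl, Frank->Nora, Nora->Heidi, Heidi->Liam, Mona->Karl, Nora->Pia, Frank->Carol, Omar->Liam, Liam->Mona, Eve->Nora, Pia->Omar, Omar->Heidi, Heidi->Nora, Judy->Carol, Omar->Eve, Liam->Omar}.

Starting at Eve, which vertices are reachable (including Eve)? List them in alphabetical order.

Start at Eve.
Its neighbours: Nora, Pia.
Then their neighbours: Heidi, Judy, Karl, Omar.
Then next layer: Carol, Liam.
Then next layer: Mona.
Nothing further is reachable.

Carol, Eve, Heidi, Judy, Karl, Liam, Mona, Nora, Omar, Pia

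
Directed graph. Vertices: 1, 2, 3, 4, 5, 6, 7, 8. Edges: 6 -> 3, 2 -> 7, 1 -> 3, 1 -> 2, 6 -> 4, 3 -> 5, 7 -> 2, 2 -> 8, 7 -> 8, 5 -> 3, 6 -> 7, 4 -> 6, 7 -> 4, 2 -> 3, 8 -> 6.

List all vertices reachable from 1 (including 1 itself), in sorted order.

Start at 1.
Its neighbours: 2, 3.
Then their neighbours: 5, 7, 8.
Then next layer: 4, 6.
Every vertex is now reached.

1, 2, 3, 4, 5, 6, 7, 8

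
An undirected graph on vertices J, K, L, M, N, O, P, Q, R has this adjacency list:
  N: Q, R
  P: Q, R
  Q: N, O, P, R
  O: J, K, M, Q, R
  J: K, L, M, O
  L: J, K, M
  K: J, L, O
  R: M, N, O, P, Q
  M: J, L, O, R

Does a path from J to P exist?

Yes

Explore from J.
Distance 1: reach K, L, M, O.
Distance 2: reach Q, R.
Distance 3: reach N, P.
Found P.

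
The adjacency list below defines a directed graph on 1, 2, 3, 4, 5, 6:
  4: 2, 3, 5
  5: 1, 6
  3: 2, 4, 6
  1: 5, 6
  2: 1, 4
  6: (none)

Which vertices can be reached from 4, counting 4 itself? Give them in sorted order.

Start at 4.
Its neighbours: 2, 3, 5.
Then their neighbours: 1, 6.
Every vertex is now reached.

1, 2, 3, 4, 5, 6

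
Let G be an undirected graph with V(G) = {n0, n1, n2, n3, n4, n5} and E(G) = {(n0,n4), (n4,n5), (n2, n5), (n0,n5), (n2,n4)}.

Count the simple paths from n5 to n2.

3

n5–n0–n4–n2
n5–n2
n5–n4–n2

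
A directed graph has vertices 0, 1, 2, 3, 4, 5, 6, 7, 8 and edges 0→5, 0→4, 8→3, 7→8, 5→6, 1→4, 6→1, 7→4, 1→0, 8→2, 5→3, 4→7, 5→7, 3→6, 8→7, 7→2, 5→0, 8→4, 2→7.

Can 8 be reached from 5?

Explore from 5.
Distance 1: reach 0, 3, 6, 7.
Distance 2: reach 1, 2, 4, 8.
Found 8.

Yes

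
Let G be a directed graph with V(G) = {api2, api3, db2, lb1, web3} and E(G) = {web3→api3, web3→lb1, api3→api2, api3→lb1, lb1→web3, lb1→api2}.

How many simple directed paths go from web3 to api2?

3

web3→api3→api2
web3→api3→lb1→api2
web3→lb1→api2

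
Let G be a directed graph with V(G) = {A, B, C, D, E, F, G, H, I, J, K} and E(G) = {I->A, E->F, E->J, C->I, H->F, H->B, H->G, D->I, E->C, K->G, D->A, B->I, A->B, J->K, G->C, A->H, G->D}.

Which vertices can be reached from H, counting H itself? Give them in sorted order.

A, B, C, D, F, G, H, I

Start at H.
Its neighbours: B, F, G.
Then their neighbours: C, D, I.
Then next layer: A.
Nothing further is reachable.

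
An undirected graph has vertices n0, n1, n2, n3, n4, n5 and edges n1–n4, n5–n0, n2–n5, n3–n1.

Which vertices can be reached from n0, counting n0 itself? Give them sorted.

n0, n2, n5

Start at n0.
Its neighbours: n5.
Then their neighbours: n2.
Nothing further is reachable.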